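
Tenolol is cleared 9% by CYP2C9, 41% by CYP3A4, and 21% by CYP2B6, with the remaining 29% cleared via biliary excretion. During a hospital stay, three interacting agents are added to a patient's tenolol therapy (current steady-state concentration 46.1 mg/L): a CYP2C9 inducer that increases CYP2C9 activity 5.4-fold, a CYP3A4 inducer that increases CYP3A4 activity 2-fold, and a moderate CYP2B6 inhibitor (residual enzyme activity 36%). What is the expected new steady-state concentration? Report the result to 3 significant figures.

The CYP2C9 pathway (9% of clearance) rises to 5.4× activity: 0.09 × 5.4 = 0.486.
The CYP3A4 pathway (41% of clearance) rises to 2× activity: 0.41 × 2 = 0.82.
The CYP2B6 pathway (21% of clearance) falls to 0.36× activity: 0.21 × 0.36 = 0.0756.
Non-CYP routes (29%) are unchanged.
New clearance relative to baseline: 0.486 + 0.82 + 0.0756 + 0.29 = 1.6716.
New steady-state concentration = 46.1 / 1.6716 = 27.6 mg/L (concentration scales inversely with clearance).

27.6 mg/L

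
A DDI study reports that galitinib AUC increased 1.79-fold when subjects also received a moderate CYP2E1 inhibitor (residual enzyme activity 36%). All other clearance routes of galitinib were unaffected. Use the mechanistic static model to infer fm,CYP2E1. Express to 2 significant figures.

CL'/CL = 1 / 1.79 = 0.5587
0.36·fm + (1 − fm) = 0.5587
fm = (0.5587 − 1) / (0.36 − 1) = 0.69

0.69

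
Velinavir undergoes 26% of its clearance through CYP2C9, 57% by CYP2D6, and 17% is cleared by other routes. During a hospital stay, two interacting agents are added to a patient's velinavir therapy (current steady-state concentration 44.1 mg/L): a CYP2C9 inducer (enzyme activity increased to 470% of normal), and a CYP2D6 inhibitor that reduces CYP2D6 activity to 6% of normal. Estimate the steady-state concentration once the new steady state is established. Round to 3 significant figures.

30.9 mg/L

The CYP2C9 pathway (26% of clearance) is boosted to 4.7× activity: 0.26 × 4.7 = 1.222.
The CYP2D6 pathway (57% of clearance) falls to 0.06× activity: 0.57 × 0.06 = 0.0342.
Non-CYP routes (17%) are unchanged.
CL_new/CL_old = 1.222 + 0.0342 + 0.17 = 1.4262.
Dividing the baseline by the relative clearance: 44.1 / 1.4262 = 30.9 mg/L.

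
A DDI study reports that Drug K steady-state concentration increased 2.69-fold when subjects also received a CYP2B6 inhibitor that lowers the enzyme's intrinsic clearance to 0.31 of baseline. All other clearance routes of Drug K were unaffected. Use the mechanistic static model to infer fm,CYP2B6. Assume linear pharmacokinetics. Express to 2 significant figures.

0.91

Let fm be the CYP2B6 fraction. New clearance relative to baseline = fm × 0.31 + (1 − fm).
Steady-state concentration ratio = 1 / (new CL fraction), so new CL fraction = 1 / 2.69 = 0.3717.
fm × 0.31 + 1 − fm = 0.3717  ⇒  fm × (0.31 − 1) = −0.6283  ⇒  fm = 0.91.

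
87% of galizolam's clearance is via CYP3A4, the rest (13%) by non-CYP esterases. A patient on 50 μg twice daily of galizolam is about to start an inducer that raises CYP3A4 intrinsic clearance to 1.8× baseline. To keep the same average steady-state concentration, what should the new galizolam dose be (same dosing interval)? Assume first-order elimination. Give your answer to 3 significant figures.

84.8 μg

The CYP3A4 pathway (87% of clearance) increases to 1.8× activity: 0.87 × 1.8 = 1.566.
Non-CYP routes (13%) are unchanged.
Relative clearance = 1.566 + 0.13 = 1.696.
Exposure is unchanged when dose changes in proportion to clearance. New dose = 50 μg × 1.696 = 84.8 μg.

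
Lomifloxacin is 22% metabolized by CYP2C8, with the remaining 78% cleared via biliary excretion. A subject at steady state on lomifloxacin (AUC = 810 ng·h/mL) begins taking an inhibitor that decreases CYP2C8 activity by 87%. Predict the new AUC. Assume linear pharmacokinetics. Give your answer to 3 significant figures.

1.00 × 10³ ng·h/mL

CYP2C8: 0.22 × 0.13 = 0.0286
Other: 0.78 (unchanged)
CL_new/CL_old = 0.0286 + 0.78 = 0.8086.
AUC ∝ 1/CL, so new value = 810 / 0.8086 = 1.00 × 10³ ng·h/mL.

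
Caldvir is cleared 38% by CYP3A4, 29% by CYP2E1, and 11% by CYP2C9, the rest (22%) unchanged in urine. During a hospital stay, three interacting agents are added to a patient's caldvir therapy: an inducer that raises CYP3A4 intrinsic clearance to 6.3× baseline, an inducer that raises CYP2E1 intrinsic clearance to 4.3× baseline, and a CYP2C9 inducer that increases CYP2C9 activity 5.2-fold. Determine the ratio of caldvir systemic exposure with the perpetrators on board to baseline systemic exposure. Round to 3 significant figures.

0.226

The CYP3A4 pathway (38% of clearance) is boosted to 6.3× activity: 0.38 × 6.3 = 2.394.
The CYP2E1 pathway (29% of clearance) is boosted to 4.3× activity: 0.29 × 4.3 = 1.247.
The CYP2C9 pathway (11% of clearance) increases to 5.2× activity: 0.11 × 5.2 = 0.572.
Non-CYP routes (22%) are unchanged.
Relative clearance = 2.394 + 1.247 + 0.572 + 0.22 = 4.433.
Because systemic exposure varies inversely with clearance, the combined effect is 1 / 4.433 = 0.226.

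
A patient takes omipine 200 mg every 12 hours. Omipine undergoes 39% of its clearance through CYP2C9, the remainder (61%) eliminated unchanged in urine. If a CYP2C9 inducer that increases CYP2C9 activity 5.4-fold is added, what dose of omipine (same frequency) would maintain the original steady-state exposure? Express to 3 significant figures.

CYP2C9: 0.39 × 5.4 = 2.106
Other: 0.61 (unchanged)
New clearance relative to baseline: 2.106 + 0.61 = 2.716.
To maintain the same steady-state level, dose must scale with clearance: new dose = 200 × 2.716 = 543 mg.

543 mg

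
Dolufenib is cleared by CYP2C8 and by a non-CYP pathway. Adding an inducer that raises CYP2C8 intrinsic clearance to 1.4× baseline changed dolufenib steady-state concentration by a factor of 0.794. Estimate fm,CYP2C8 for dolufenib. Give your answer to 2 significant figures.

0.65

Let x = fm,CYP2C8. Because steady-state concentration ∝ 1/CL, relative clearance rose to 1/0.794 = 1.259.
Setting x·1.4 + (1 − x) = 1.259 and solving: x = (1.259 − 1)/(1.4 − 1) = 0.65.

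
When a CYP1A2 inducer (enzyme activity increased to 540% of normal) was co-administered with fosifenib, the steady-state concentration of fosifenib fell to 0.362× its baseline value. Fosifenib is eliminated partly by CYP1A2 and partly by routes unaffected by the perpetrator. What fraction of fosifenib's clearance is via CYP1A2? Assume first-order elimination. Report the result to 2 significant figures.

CL'/CL = 1 / 0.362 = 2.762
5.4·fm + (1 − fm) = 2.762
fm = (2.762 − 1) / (5.4 − 1) = 0.40

0.40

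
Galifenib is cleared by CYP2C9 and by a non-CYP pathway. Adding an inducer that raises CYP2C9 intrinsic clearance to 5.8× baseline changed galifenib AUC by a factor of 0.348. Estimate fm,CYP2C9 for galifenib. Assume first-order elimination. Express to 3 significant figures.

0.390

Write x for the fraction cleared via CYP2C9. The observed AUC change means clearance rose to 1/0.348 = 2.874 of baseline.
Only the CYP2C9 route changed, so 2.874 = x·5.8 + (1 − x), giving x = 0.390.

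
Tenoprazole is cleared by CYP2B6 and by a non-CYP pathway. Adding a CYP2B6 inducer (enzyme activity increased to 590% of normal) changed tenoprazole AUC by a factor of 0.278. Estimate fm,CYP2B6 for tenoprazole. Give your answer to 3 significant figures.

Call the CYP2B6 fraction fm. After the interaction, CL_new/CL_old = fm × 5.9 + (1 − fm).
AUC ratio = 1 / (new CL fraction), so new CL fraction = 1 / 0.278 = 3.597.
fm × 5.9 + 1 − fm = 3.597  ⇒  fm × (5.9 − 1) = 2.597  ⇒  fm = 0.530.

0.530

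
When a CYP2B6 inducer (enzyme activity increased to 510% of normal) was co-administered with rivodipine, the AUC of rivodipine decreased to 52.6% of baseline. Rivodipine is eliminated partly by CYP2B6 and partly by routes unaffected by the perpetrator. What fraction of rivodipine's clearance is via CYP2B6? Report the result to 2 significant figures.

Call the CYP2B6 fraction fm. After the interaction, CL_new/CL_old = fm × 5.1 + (1 − fm).
AUC ratio = 1 / (new CL fraction), so new CL fraction = 1 / 0.526 = 1.901.
fm × 5.1 + 1 − fm = 1.901  ⇒  fm × (5.1 − 1) = 0.9011  ⇒  fm = 0.22.

0.22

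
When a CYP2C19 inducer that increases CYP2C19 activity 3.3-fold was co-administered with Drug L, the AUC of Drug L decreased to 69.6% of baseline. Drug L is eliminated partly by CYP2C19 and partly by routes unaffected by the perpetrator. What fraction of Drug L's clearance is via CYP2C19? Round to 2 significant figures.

0.19

Let fm be the CYP2C19 fraction. New clearance relative to baseline = fm × 3.3 + (1 − fm).
AUC ratio = 1 / (new CL fraction), so new CL fraction = 1 / 0.696 = 1.437.
fm × 3.3 + 1 − fm = 1.437  ⇒  fm × (3.3 − 1) = 0.4368  ⇒  fm = 0.19.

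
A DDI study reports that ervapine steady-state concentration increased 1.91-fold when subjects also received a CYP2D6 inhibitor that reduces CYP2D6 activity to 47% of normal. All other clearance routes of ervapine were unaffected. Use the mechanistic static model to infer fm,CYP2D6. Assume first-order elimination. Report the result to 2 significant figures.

0.90

CL'/CL = 1 / 1.91 = 0.5236
0.47·fm + (1 − fm) = 0.5236
fm = (0.5236 − 1) / (0.47 − 1) = 0.90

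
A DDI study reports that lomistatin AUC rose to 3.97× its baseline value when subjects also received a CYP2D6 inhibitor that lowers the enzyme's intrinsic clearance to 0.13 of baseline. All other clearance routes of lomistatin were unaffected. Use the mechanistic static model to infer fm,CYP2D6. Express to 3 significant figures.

0.860

Let fm be the CYP2D6 fraction. New clearance relative to baseline = fm × 0.13 + (1 − fm).
AUC ratio = 1 / (new CL fraction), so new CL fraction = 1 / 3.97 = 0.2519.
fm × 0.13 + 1 − fm = 0.2519  ⇒  fm × (0.13 − 1) = −0.7481  ⇒  fm = 0.860.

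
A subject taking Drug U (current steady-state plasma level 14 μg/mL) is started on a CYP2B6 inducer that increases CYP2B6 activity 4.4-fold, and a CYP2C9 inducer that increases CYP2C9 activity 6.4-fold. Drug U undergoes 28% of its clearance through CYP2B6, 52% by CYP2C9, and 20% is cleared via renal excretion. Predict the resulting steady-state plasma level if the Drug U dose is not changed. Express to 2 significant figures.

The CYP2B6 pathway (28% of clearance) is boosted to 4.4× activity: 0.28 × 4.4 = 1.232.
The CYP2C9 pathway (52% of clearance) increases to 6.4× activity: 0.52 × 6.4 = 3.328.
The remaining 20% of clearance is unaffected.
CL_new/CL_old = 1.232 + 3.328 + 0.2 = 4.76.
New steady-state plasma level = 14 / 4.76 = 2.9 μg/mL (concentration scales inversely with clearance).

2.9 μg/mL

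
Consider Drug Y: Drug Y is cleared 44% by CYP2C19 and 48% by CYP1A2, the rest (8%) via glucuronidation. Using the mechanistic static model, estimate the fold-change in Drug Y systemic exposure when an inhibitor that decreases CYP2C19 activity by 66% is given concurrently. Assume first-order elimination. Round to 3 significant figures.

1.41

The CYP2C19 pathway (44% of clearance) falls to 0.34× activity: 0.44 × 0.34 = 0.1496.
CYP1A2 (48%) and the residual 8% are unaffected.
Relative clearance = 0.1496 + 0.48 + 0.08 = 0.7096.
Systemic exposure is inversely proportional to clearance, so the fold-change is 1 / 0.7096 = 1.41.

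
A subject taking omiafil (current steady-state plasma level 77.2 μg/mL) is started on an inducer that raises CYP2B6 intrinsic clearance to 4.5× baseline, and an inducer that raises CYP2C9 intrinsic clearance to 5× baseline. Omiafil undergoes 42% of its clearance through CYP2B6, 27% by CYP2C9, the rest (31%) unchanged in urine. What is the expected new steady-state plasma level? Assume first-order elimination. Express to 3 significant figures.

The CYP2B6 pathway (42% of clearance) increases to 4.5× activity: 0.42 × 4.5 = 1.89.
The CYP2C9 pathway (27% of clearance) rises to 5× activity: 0.27 × 5 = 1.35.
Non-CYP routes (31%) are unchanged.
CL_new/CL_old = 1.89 + 1.35 + 0.31 = 3.55.
New steady-state plasma level = 77.2 / 3.55 = 21.7 μg/mL (concentration scales inversely with clearance).

21.7 μg/mL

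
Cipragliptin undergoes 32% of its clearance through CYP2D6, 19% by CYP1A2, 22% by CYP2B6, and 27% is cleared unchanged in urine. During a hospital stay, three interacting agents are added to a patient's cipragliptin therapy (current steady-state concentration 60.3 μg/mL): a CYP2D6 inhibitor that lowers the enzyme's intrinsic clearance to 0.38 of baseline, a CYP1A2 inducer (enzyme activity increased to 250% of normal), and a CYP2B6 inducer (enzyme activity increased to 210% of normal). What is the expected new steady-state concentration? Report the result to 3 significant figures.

The CYP2D6 pathway (32% of clearance) drops to 0.38× activity: 0.32 × 0.38 = 0.1216.
The CYP1A2 pathway (19% of clearance) increases to 2.5× activity: 0.19 × 2.5 = 0.475.
The CYP2B6 pathway (22% of clearance) rises to 2.1× activity: 0.22 × 2.1 = 0.462.
The remaining 27% of clearance is unaffected.
CL_new/CL_old = 0.1216 + 0.475 + 0.462 + 0.27 = 1.3286.
New steady-state concentration = 60.3 / 1.3286 = 45.4 μg/mL (concentration scales inversely with clearance).

45.4 μg/mL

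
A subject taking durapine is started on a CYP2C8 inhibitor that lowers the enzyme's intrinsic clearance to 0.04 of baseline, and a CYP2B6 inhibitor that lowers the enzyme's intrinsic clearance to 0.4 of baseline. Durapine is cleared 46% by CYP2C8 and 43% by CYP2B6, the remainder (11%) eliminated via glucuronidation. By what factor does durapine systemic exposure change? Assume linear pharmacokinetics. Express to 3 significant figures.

CYP2C8: 0.46 × 0.04 = 0.0184
CYP2B6: 0.43 × 0.4 = 0.172
Other: 0.11 (unchanged)
New clearance relative to baseline: 0.0184 + 0.172 + 0.11 = 0.3004.
Net systemic exposure ratio = 1 / 0.3004 = 3.33.

3.33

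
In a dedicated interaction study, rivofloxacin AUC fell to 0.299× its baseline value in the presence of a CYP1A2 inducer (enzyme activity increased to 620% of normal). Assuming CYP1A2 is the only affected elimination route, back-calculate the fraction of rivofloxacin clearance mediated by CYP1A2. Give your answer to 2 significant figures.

Let x = fm,CYP1A2. Because AUC ∝ 1/CL, relative clearance rose to 1/0.299 = 3.344.
Setting x·6.2 + (1 − x) = 3.344 and solving: x = (3.344 − 1)/(6.2 − 1) = 0.45.

0.45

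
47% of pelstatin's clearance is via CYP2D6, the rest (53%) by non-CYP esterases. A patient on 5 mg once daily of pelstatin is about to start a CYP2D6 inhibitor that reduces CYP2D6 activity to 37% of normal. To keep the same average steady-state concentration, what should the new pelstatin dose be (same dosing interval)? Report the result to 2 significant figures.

3.5 mg

The CYP2D6 pathway (47% of clearance) is reduced to 0.37× activity: 0.47 × 0.37 = 0.1739.
Non-CYP routes (53%) are unchanged.
CL_new/CL_old = 0.1739 + 0.53 = 0.7039.
To maintain the same steady-state level, dose must scale with clearance: new dose = 5 × 0.7039 = 3.5 mg.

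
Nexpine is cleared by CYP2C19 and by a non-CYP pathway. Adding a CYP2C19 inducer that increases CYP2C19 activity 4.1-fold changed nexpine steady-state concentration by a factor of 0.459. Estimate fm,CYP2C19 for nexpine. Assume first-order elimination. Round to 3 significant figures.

Write x for the fraction cleared via CYP2C19. The observed steady-state concentration change means clearance rose to 1/0.459 = 2.179 of baseline.
Setting x·4.1 + (1 − x) = 2.179 and solving: x = (2.179 − 1)/(4.1 − 1) = 0.380.

0.380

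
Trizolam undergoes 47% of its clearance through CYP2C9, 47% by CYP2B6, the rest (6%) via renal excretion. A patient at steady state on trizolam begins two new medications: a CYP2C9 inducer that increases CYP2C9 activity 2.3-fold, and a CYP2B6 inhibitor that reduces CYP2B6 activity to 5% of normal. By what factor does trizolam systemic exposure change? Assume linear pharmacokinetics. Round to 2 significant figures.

0.86

The CYP2C9 pathway (47% of clearance) rises to 2.3× activity: 0.47 × 2.3 = 1.081.
The CYP2B6 pathway (47% of clearance) drops to 0.05× activity: 0.47 × 0.05 = 0.0235.
Non-CYP routes (6%) are unchanged.
Relative clearance = 1.081 + 0.0235 + 0.06 = 1.1645.
Because systemic exposure varies inversely with clearance, the combined effect is 1 / 1.1645 = 0.86.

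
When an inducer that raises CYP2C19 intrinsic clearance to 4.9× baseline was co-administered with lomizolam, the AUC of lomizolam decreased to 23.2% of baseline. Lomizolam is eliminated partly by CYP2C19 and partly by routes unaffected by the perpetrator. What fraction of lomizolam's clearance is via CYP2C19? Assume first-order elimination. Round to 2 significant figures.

0.85

Let x = fm,CYP2C19. Because AUC ∝ 1/CL, relative clearance rose to 1/0.232 = 4.31.
Setting x·4.9 + (1 − x) = 4.31 and solving: x = (4.31 − 1)/(4.9 − 1) = 0.85.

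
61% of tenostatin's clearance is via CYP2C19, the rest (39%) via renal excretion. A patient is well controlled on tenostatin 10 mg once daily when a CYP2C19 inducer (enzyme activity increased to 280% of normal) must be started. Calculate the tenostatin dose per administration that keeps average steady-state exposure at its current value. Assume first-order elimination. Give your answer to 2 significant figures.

21 mg

The CYP2C19 pathway (61% of clearance) is boosted to 2.8× activity: 0.61 × 2.8 = 1.708.
The remaining 39% of clearance is unaffected.
CL_new/CL_old = 1.708 + 0.39 = 2.098.
Exposure is unchanged when dose changes in proportion to clearance. New dose = 10 mg × 2.098 = 21 mg.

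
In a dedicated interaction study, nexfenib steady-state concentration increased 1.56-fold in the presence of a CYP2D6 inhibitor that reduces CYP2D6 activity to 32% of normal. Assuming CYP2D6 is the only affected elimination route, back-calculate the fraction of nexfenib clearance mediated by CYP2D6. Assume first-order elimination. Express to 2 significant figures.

CL'/CL = 1 / 1.56 = 0.641
0.32·fm + (1 − fm) = 0.641
fm = (0.641 − 1) / (0.32 − 1) = 0.53

0.53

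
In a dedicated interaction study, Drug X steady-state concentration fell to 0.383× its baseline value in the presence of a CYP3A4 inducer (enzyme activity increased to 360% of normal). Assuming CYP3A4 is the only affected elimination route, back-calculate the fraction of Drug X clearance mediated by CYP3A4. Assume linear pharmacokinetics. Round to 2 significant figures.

0.62

CL'/CL = 1 / 0.383 = 2.611
3.6·fm + (1 − fm) = 2.611
fm = (2.611 − 1) / (3.6 − 1) = 0.62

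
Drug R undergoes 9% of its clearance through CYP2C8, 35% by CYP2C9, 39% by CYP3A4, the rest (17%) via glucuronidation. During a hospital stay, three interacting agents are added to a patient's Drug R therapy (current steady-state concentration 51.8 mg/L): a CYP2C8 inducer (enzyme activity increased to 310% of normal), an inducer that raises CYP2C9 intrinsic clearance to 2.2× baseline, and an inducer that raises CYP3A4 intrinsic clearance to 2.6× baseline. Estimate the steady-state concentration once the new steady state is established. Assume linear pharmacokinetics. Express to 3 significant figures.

CYP2C8: 0.09 × 3.1 = 0.279
CYP2C9: 0.35 × 2.2 = 0.77
CYP3A4: 0.39 × 2.6 = 1.014
Other: 0.17 (unchanged)
CL_new/CL_old = 0.279 + 0.77 + 1.014 + 0.17 = 2.233.
Dividing the baseline by the relative clearance: 51.8 / 2.233 = 23.2 mg/L.

23.2 mg/L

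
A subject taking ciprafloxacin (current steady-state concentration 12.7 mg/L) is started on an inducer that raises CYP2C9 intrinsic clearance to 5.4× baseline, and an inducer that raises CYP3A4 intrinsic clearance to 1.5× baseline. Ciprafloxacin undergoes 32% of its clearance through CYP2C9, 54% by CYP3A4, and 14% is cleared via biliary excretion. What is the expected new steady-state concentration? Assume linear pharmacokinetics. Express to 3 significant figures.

4.74 mg/L

CYP2C9: 0.32 × 5.4 = 1.728
CYP3A4: 0.54 × 1.5 = 0.81
Other: 0.14 (unchanged)
New clearance relative to baseline: 1.728 + 0.81 + 0.14 = 2.678.
New steady-state concentration = 12.7 / 2.678 = 4.74 mg/L (concentration scales inversely with clearance).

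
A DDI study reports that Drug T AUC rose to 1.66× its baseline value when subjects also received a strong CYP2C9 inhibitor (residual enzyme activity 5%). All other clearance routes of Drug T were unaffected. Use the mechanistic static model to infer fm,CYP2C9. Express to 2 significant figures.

0.42

CL'/CL = 1 / 1.66 = 0.6024
0.05·fm + (1 − fm) = 0.6024
fm = (0.6024 − 1) / (0.05 − 1) = 0.42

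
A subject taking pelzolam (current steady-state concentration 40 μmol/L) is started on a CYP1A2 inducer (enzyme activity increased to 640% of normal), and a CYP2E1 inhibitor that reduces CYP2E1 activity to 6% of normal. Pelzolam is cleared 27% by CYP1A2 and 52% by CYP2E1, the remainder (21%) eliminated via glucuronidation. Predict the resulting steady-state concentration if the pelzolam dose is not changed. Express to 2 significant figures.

The CYP1A2 pathway (27% of clearance) increases to 6.4× activity: 0.27 × 6.4 = 1.728.
The CYP2E1 pathway (52% of clearance) drops to 0.06× activity: 0.52 × 0.06 = 0.0312.
The remaining 21% of clearance is unaffected.
CL_new/CL_old = 1.728 + 0.0312 + 0.21 = 1.9692.
Steady-state concentration ∝ 1/CL: new value = 40 / 1.9692 = 20 μmol/L.

20 μmol/L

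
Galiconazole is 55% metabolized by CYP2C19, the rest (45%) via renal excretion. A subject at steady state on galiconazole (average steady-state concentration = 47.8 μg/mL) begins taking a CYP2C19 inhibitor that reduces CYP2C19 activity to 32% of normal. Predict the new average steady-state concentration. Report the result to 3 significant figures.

The CYP2C19 pathway (55% of clearance) falls to 0.32× activity: 0.55 × 0.32 = 0.176.
Non-CYP routes (45%) are unchanged.
New clearance relative to baseline: 0.176 + 0.45 = 0.626.
Average steady-state concentration ∝ 1/CL, so new value = 47.8 / 0.626 = 76.4 μg/mL.

76.4 μg/mL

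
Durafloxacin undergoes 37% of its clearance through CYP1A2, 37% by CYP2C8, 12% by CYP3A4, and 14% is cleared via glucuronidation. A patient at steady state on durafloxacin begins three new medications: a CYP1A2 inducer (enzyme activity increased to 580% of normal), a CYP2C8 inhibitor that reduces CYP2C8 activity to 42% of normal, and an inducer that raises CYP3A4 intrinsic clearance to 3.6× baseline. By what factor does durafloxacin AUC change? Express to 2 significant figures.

0.35

The CYP1A2 pathway (37% of clearance) increases to 5.8× activity: 0.37 × 5.8 = 2.146.
The CYP2C8 pathway (37% of clearance) is reduced to 0.42× activity: 0.37 × 0.42 = 0.1554.
The CYP3A4 pathway (12% of clearance) rises to 3.6× activity: 0.12 × 3.6 = 0.432.
Non-CYP routes (14%) are unchanged.
Relative clearance = 2.146 + 0.1554 + 0.432 + 0.14 = 2.8734.
AUC ∝ 1/CL: fold-change = 1 / 2.8734 = 0.35.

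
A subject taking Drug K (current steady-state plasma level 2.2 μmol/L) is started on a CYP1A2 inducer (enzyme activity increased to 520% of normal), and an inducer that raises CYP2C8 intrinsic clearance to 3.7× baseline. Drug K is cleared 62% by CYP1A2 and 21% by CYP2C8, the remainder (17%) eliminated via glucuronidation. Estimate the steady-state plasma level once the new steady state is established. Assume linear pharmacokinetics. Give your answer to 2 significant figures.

The CYP1A2 pathway (62% of clearance) is boosted to 5.2× activity: 0.62 × 5.2 = 3.224.
The CYP2C8 pathway (21% of clearance) is boosted to 3.7× activity: 0.21 × 3.7 = 0.777.
The remaining 17% of clearance is unaffected.
CL_new/CL_old = 3.224 + 0.777 + 0.17 = 4.171.
New steady-state plasma level = 2.2 / 4.171 = 0.53 μmol/L (concentration scales inversely with clearance).

0.53 μmol/L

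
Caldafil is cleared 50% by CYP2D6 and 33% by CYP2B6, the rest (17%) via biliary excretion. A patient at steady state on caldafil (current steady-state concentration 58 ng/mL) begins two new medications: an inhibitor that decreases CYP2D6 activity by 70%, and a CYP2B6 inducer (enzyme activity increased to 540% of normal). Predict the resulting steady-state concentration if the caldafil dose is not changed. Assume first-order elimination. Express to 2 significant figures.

The CYP2D6 pathway (50% of clearance) falls to 0.3× activity: 0.5 × 0.3 = 0.15.
The CYP2B6 pathway (33% of clearance) increases to 5.4× activity: 0.33 × 5.4 = 1.782.
Non-CYP routes (17%) are unchanged.
New clearance relative to baseline: 0.15 + 1.782 + 0.17 = 2.102.
Dividing the baseline by the relative clearance: 58 / 2.102 = 28 ng/mL.

28 ng/mL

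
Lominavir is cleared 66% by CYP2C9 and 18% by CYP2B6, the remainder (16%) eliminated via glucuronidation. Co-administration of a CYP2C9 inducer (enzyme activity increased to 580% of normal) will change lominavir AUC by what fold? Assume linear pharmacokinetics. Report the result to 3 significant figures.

0.240

The CYP2C9 pathway (66% of clearance) rises to 5.8× activity: 0.66 × 5.8 = 3.828.
CYP2B6 (18%) and the residual 16% are unaffected.
New clearance relative to baseline: 3.828 + 0.18 + 0.16 = 4.168.
Since AUC ∝ 1/CL, the ratio is 1 / 4.168 = 0.240.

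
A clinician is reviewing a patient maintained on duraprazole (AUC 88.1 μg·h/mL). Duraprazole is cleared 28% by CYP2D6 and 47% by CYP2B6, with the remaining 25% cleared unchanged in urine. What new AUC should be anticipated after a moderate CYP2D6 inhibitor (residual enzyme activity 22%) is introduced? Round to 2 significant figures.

1.1 × 10² μg·h/mL

The CYP2D6 pathway (28% of clearance) drops to 0.22× activity: 0.28 × 0.22 = 0.0616.
CYP2B6 (47%) and the residual 25% are unaffected.
New clearance relative to baseline: 0.0616 + 0.47 + 0.25 = 0.7816.
AUC ∝ 1/CL, so new value = 88.1 / 0.7816 = 1.1 × 10² μg·h/mL.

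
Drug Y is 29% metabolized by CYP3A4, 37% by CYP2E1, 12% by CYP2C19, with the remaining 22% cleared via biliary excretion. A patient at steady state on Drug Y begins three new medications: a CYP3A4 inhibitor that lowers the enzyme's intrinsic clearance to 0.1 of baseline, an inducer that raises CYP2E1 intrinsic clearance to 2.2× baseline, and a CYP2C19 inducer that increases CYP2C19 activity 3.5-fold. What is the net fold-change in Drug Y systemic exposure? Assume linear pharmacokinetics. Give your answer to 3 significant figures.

CYP3A4: 0.29 × 0.1 = 0.029
CYP2E1: 0.37 × 2.2 = 0.814
CYP2C19: 0.12 × 3.5 = 0.42
Other: 0.22 (unchanged)
Relative clearance = 0.029 + 0.814 + 0.42 + 0.22 = 1.483.
Net systemic exposure ratio = 1 / 1.483 = 0.674.

0.674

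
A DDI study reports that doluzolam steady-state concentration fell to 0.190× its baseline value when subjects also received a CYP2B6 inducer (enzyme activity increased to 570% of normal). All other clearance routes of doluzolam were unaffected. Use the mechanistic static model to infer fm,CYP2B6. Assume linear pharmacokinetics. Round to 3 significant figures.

0.907

Write x for the fraction cleared via CYP2B6. The observed steady-state concentration change means clearance rose to 1/0.190 = 5.263 of baseline.
Only the CYP2B6 route changed, so 5.263 = x·5.7 + (1 − x), giving x = 0.907.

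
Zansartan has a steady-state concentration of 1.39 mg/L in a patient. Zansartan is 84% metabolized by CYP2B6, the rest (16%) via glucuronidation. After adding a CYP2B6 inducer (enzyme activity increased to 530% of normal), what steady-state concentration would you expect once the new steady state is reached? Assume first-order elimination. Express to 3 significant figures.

The CYP2B6 pathway (84% of clearance) is boosted to 5.3× activity: 0.84 × 5.3 = 4.452.
The remaining 16% of clearance is unaffected.
CL_new/CL_old = 4.452 + 0.16 = 4.612.
With dosing unchanged, steady-state concentration scales as 1/CL: 1.39 / 4.612 = 0.301 mg/L.

0.301 mg/L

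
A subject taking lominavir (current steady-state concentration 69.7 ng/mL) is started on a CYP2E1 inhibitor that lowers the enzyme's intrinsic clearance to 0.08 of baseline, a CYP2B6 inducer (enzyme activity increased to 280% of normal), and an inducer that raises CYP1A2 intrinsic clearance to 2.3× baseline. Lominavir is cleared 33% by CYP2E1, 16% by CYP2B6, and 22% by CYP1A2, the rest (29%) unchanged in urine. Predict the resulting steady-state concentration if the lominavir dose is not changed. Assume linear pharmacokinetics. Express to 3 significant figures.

The CYP2E1 pathway (33% of clearance) falls to 0.08× activity: 0.33 × 0.08 = 0.0264.
The CYP2B6 pathway (16% of clearance) increases to 2.8× activity: 0.16 × 2.8 = 0.448.
The CYP1A2 pathway (22% of clearance) increases to 2.3× activity: 0.22 × 2.3 = 0.506.
The remaining 29% of clearance is unaffected.
CL_new/CL_old = 0.0264 + 0.448 + 0.506 + 0.29 = 1.2704.
New steady-state concentration = 69.7 / 1.2704 = 54.9 ng/mL (concentration scales inversely with clearance).

54.9 ng/mL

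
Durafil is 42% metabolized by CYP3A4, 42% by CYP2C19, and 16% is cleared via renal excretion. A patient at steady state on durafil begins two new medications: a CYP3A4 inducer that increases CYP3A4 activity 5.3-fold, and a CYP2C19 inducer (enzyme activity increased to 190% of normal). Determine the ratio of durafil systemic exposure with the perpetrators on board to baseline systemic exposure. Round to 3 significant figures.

0.314

CYP3A4: 0.42 × 5.3 = 2.226
CYP2C19: 0.42 × 1.9 = 0.798
Other: 0.16 (unchanged)
Relative clearance = 2.226 + 0.798 + 0.16 = 3.184.
Net systemic exposure ratio = 1 / 3.184 = 0.314.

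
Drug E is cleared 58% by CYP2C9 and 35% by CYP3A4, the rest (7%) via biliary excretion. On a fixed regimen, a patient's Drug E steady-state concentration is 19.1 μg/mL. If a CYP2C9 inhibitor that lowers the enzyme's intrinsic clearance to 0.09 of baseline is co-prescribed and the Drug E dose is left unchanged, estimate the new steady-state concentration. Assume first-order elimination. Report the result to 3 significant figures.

40.4 μg/mL

CYP2C9: 0.58 × 0.09 = 0.0522
CYP3A4: 0.35 (unchanged)
Other: 0.07 (unchanged)
Relative clearance = 0.0522 + 0.35 + 0.07 = 0.4722.
New steady-state concentration = baseline ÷ relative clearance = 19.1 / 0.4722 = 40.4 μg/mL.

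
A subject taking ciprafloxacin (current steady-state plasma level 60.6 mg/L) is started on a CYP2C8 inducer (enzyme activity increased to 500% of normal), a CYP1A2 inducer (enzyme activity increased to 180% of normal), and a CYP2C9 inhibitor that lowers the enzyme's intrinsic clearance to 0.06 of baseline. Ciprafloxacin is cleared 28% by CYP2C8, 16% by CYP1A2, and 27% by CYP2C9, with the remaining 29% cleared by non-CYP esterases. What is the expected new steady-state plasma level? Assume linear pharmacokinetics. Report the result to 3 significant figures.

30.4 mg/L

The CYP2C8 pathway (28% of clearance) rises to 5× activity: 0.28 × 5 = 1.4.
The CYP1A2 pathway (16% of clearance) is boosted to 1.8× activity: 0.16 × 1.8 = 0.288.
The CYP2C9 pathway (27% of clearance) is reduced to 0.06× activity: 0.27 × 0.06 = 0.0162.
Non-CYP routes (29%) are unchanged.
New clearance relative to baseline: 1.4 + 0.288 + 0.0162 + 0.29 = 1.9942.
Steady-state plasma level ∝ 1/CL: new value = 60.6 / 1.9942 = 30.4 mg/L.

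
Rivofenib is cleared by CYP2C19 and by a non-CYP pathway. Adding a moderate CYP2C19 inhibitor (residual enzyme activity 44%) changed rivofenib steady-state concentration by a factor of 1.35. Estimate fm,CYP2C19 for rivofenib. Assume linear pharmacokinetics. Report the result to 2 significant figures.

CL'/CL = 1 / 1.35 = 0.7407
0.44·fm + (1 − fm) = 0.7407
fm = (0.7407 − 1) / (0.44 − 1) = 0.46

0.46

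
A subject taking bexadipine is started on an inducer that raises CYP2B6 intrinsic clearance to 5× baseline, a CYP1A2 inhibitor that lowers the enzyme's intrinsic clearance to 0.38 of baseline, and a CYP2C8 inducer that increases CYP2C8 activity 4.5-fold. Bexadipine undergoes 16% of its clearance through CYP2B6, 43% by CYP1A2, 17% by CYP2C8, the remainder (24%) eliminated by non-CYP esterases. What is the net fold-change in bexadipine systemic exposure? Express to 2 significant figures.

The CYP2B6 pathway (16% of clearance) is boosted to 5× activity: 0.16 × 5 = 0.8.
The CYP1A2 pathway (43% of clearance) falls to 0.38× activity: 0.43 × 0.38 = 0.1634.
The CYP2C8 pathway (17% of clearance) increases to 4.5× activity: 0.17 × 4.5 = 0.765.
Non-CYP routes (24%) are unchanged.
New clearance relative to baseline: 0.8 + 0.1634 + 0.765 + 0.24 = 1.9684.
Net systemic exposure ratio = 1 / 1.9684 = 0.51.

0.51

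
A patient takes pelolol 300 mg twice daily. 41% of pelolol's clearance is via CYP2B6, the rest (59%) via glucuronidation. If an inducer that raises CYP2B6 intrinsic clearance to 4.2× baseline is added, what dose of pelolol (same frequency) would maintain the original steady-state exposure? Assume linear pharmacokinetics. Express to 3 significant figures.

694 mg

CYP2B6: 0.41 × 4.2 = 1.722
Other: 0.59 (unchanged)
New clearance relative to baseline: 1.722 + 0.59 = 2.312.
Exposure is unchanged when dose changes in proportion to clearance. New dose = 300 mg × 2.312 = 694 mg.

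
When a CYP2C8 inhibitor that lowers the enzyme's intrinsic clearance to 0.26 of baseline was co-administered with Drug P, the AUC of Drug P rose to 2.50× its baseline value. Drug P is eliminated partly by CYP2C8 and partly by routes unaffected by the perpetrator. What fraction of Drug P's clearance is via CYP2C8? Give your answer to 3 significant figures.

0.811

Let fm be the CYP2C8 fraction. New clearance relative to baseline = fm × 0.26 + (1 − fm).
AUC ratio = 1 / (new CL fraction), so new CL fraction = 1 / 2.50 = 0.4.
fm × 0.26 + 1 − fm = 0.4  ⇒  fm × (0.26 − 1) = −0.6  ⇒  fm = 0.811.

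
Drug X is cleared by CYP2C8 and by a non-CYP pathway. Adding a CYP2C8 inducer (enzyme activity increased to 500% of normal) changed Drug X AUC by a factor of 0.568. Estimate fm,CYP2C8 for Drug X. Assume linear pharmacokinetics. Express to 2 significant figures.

0.19

Let x = fm,CYP2C8. Because AUC ∝ 1/CL, relative clearance rose to 1/0.568 = 1.761.
Setting x·5 + (1 − x) = 1.761 and solving: x = (1.761 − 1)/(5 − 1) = 0.19.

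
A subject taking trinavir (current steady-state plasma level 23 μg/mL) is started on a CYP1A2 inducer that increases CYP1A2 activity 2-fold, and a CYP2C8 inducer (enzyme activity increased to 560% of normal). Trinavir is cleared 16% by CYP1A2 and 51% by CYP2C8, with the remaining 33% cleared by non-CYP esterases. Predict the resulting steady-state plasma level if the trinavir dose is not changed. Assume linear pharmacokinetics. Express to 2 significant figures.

6.6 μg/mL

CYP1A2: 0.16 × 2 = 0.32
CYP2C8: 0.51 × 5.6 = 2.856
Other: 0.33 (unchanged)
New clearance relative to baseline: 0.32 + 2.856 + 0.33 = 3.506.
Steady-state plasma level ∝ 1/CL: new value = 23 / 3.506 = 6.6 μg/mL.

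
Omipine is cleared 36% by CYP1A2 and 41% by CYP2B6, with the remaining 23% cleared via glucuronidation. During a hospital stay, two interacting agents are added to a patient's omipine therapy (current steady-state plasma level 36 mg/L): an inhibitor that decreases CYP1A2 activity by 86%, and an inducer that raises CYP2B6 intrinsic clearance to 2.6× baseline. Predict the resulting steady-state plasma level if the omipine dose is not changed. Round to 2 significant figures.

27 mg/L

The CYP1A2 pathway (36% of clearance) drops to 0.14× activity: 0.36 × 0.14 = 0.0504.
The CYP2B6 pathway (41% of clearance) increases to 2.6× activity: 0.41 × 2.6 = 1.066.
The remaining 23% of clearance is unaffected.
New clearance relative to baseline: 0.0504 + 1.066 + 0.23 = 1.3464.
Steady-state plasma level ∝ 1/CL: new value = 36 / 1.3464 = 27 mg/L.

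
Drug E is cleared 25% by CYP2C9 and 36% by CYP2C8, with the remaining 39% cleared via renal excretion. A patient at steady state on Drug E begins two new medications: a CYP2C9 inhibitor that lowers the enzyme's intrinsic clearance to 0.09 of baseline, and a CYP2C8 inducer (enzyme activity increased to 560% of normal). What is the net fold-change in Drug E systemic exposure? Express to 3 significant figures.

The CYP2C9 pathway (25% of clearance) falls to 0.09× activity: 0.25 × 0.09 = 0.0225.
The CYP2C8 pathway (36% of clearance) rises to 5.6× activity: 0.36 × 5.6 = 2.016.
The remaining 39% of clearance is unaffected.
CL_new/CL_old = 0.0225 + 2.016 + 0.39 = 2.4285.
Systemic exposure ∝ 1/CL: fold-change = 1 / 2.4285 = 0.412.

0.412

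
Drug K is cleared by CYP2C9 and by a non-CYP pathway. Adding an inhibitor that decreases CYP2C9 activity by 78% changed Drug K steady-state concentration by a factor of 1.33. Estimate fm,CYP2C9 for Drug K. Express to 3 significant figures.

0.318

Let fm be the CYP2C9 fraction. New clearance relative to baseline = fm × 0.22 + (1 − fm).
Steady-state concentration ratio = 1 / (new CL fraction), so new CL fraction = 1 / 1.33 = 0.7519.
fm × 0.22 + 1 − fm = 0.7519  ⇒  fm × (0.22 − 1) = −0.2481  ⇒  fm = 0.318.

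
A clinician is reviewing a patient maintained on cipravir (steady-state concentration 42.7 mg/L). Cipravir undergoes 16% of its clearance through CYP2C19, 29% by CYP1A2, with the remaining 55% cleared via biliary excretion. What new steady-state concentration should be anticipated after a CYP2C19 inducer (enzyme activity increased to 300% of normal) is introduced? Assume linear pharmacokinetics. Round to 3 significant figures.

CYP2C19: 0.16 × 3 = 0.48
CYP1A2: 0.29 (unchanged)
Other: 0.55 (unchanged)
CL_new/CL_old = 0.48 + 0.29 + 0.55 = 1.32.
Steady-state concentration ∝ 1/CL, so new value = 42.7 / 1.32 = 32.3 mg/L.

32.3 mg/L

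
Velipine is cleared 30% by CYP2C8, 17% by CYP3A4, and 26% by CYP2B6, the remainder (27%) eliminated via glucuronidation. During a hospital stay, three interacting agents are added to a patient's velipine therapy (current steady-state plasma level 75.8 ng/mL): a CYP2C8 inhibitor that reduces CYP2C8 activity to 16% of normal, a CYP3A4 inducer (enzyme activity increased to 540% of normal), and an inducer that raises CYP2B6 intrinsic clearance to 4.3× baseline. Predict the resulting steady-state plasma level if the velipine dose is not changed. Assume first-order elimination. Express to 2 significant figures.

The CYP2C8 pathway (30% of clearance) drops to 0.16× activity: 0.3 × 0.16 = 0.048.
The CYP3A4 pathway (17% of clearance) increases to 5.4× activity: 0.17 × 5.4 = 0.918.
The CYP2B6 pathway (26% of clearance) increases to 4.3× activity: 0.26 × 4.3 = 1.118.
Non-CYP routes (27%) are unchanged.
New clearance relative to baseline: 0.048 + 0.918 + 1.118 + 0.27 = 2.354.
Steady-state plasma level ∝ 1/CL: new value = 75.8 / 2.354 = 32 ng/mL.

32 ng/mL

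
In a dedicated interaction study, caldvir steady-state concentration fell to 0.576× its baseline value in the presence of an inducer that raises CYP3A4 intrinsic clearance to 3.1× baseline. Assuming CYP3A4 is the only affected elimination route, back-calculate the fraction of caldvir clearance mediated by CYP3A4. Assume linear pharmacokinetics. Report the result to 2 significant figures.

CL'/CL = 1 / 0.576 = 1.736
3.1·fm + (1 − fm) = 1.736
fm = (1.736 − 1) / (3.1 − 1) = 0.35

0.35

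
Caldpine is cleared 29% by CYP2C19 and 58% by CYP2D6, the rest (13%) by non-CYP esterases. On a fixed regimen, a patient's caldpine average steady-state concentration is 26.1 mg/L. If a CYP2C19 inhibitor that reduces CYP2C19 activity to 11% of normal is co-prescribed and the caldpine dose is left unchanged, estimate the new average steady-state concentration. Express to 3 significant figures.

35.2 mg/L

The CYP2C19 pathway (29% of clearance) drops to 0.11× activity: 0.29 × 0.11 = 0.0319.
CYP2D6 (58%) and the residual 13% are unaffected.
CL_new/CL_old = 0.0319 + 0.58 + 0.13 = 0.7419.
Average steady-state concentration ∝ 1/CL, so new value = 26.1 / 0.7419 = 35.2 mg/L.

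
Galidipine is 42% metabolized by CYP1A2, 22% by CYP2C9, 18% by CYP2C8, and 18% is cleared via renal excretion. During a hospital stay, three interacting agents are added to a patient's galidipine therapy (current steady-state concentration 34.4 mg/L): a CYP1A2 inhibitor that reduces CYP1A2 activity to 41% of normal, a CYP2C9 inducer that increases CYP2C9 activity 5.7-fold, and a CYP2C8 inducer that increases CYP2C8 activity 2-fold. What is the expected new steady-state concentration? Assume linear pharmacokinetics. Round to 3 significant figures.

The CYP1A2 pathway (42% of clearance) drops to 0.41× activity: 0.42 × 0.41 = 0.1722.
The CYP2C9 pathway (22% of clearance) is boosted to 5.7× activity: 0.22 × 5.7 = 1.254.
The CYP2C8 pathway (18% of clearance) rises to 2× activity: 0.18 × 2 = 0.36.
Non-CYP routes (18%) are unchanged.
New clearance relative to baseline: 0.1722 + 1.254 + 0.36 + 0.18 = 1.9662.
Dividing the baseline by the relative clearance: 34.4 / 1.9662 = 17.5 mg/L.

17.5 mg/L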